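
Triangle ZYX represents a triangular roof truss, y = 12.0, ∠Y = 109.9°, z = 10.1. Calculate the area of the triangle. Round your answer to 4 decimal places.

Law of sines: sin Z = z·sin Y/y ≈ 0.79141.
Since y ≥ z, only the acute value applies: ∠Z ≈ 52.32°.
Then ∠X = 180° − ∠Y − ∠Z ≈ 17.78°.
Law of sines gives x = y·sin X/sin Y ≈ 3.8976.
Area = ½·y·z·sin X ≈ 18.508.

area ≈ 18.5076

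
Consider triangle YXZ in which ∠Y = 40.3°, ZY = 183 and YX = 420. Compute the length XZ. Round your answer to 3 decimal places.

304.387

By the law of cosines, XZ² = ZY² + YX² − 2·ZY·YX·cos Y = 92652, so XZ ≈ 304.39.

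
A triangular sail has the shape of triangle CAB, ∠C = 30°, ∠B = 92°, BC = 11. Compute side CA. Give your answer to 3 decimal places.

12.963

The third angle is ∠A = 180° − ∠B − ∠C = 58.00°.
Law of sines: CA = BC·sin B/sin A ≈ 12.963.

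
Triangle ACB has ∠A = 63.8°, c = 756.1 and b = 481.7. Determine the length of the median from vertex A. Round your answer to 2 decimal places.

By the law of cosines, a² = c² + b² − 2·c·b·cos A = 4.8212e+05, so a ≈ 694.35.
Median from A: ½√(2·c² + 2·b² − a²) ≈ 530.41.

m_A ≈ 530.41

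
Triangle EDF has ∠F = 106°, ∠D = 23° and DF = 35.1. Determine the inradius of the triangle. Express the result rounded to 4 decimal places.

The third angle is ∠E = 180° − ∠D − ∠F = 51.00°.
Law of sines: FE = DF·sin D/sin E ≈ 17.647.
Law of sines: ED = DF·sin F/sin E ≈ 43.416.
Area = ½·DF·FE·sin F ≈ 297.72.
Semiperimeter s = (35.1+17.647+43.416)/2 = 48.082.
Inradius = area/s = 297.72/48.082 ≈ 6.1919.

r ≈ 6.1919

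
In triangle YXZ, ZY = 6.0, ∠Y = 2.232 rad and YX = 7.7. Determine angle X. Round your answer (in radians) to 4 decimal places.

0.3942

By the law of cosines, XZ² = ZY² + YX² − 2·ZY·YX·cos Y = 152.03, so XZ ≈ 12.33.
Law of cosines again: cos X = (YX² + XZ² − ZY²)/(2·YX·XZ) ≈ 0.92331, so ∠X ≈ 0.394 rad.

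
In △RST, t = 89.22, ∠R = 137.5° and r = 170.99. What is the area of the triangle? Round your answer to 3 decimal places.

2840.024

Law of sines: sin T = t·sin R/r ≈ 0.35251.
Since r ≥ t, only the acute value applies: ∠T ≈ 20.64°.
Then ∠S = 180° − ∠R − ∠T ≈ 21.86°.
Law of sines gives s = r·sin S/sin R ≈ 94.234.
Area = ½·r·t·sin S ≈ 2840.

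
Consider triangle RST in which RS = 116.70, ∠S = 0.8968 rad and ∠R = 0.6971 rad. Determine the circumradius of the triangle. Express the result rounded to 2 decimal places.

58.37

The third angle is ∠T = π − ∠R − ∠S = 1.5477 rad.
Law of sines: ST = RS·sin R/sin T ≈ 74.941.
Law of sines: TR = RS·sin S/sin T ≈ 91.206.
Circumradius = RS/(2 sin T) ≈ 58.366.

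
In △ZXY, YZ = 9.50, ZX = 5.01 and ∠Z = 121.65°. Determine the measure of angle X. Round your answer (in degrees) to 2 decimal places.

38.98

By the law of cosines, XY² = YZ² + ZX² − 2·YZ·ZX·cos Z = 165.3, so XY ≈ 12.857.
Law of cosines again: cos X = (ZX² + XY² − YZ²)/(2·ZX·XY) ≈ 0.77740, so ∠X ≈ 38.98°.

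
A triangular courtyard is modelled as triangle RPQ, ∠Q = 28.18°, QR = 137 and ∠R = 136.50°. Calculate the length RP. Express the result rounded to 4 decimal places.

The third angle is ∠P = 180° − ∠Q − ∠R = 15.32°.
Law of sines: RP = QR·sin Q/sin P ≈ 244.87.

244.8710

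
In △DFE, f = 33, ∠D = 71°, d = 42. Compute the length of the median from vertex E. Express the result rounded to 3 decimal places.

32.388

Law of sines: sin F = f·sin D/d ≈ 0.74291.
Since d ≥ f, only the acute value applies: ∠F ≈ 47.98°.
Then ∠E = 180° − ∠D − ∠F ≈ 61.02°.
Law of sines gives e = d·sin E/sin D ≈ 38.858.
Median from E: ½√(2·d² + 2·f² − e²) ≈ 32.388.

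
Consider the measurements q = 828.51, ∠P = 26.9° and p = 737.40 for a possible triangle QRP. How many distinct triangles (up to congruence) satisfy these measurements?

q·sin P = 828.51·sin(26.9°) ≈ 374.8.
Since q sin P < p < q (374.8 < 737.40 < 828.51), two triangles exist.

2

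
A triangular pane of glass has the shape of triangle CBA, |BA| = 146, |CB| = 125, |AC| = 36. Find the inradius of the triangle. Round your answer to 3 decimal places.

Semiperimeter s = (146 + 36 + 125)/2 = 153.5.
Heron's formula: area = √(153.5·7.5·117.5·28.5) ≈ 1963.5.
Inradius = area/s = 1963.5/153.5 ≈ 12.791.

r ≈ 12.791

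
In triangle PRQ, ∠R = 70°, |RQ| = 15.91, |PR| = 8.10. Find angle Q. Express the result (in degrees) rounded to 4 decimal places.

By the law of cosines, |QP|² = |PR|² + |RQ|² − 2·|PR|·|RQ|·cos R = 230.59, so |QP| ≈ 15.185.
Law of cosines again: cos Q = (|RQ|² + |QP|² − |PR|²)/(2·|RQ|·|QP|) ≈ 0.86530, so ∠Q ≈ 30.08°.

30.0828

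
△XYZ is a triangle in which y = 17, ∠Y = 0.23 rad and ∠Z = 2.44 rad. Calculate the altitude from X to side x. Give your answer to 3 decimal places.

h_X ≈ 10.972

The third angle is ∠X = π − ∠Y − ∠Z = 0.472 rad.
Law of sines: x = y·sin X/sin Y ≈ 33.877.
Law of sines: z = y·sin Z/sin Y ≈ 48.129.
Area = ½·y·x·sin Z ≈ 185.86.
The altitude from X has length 2·area/x ≈ 10.972.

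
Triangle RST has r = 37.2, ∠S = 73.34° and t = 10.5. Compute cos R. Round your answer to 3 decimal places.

By the law of cosines, s² = t² + r² − 2·t·r·cos S = 1270.1, so s ≈ 35.639.
Law of cosines again: cos R = (s² + t² − r²)/(2·s·t) ≈ -0.00463, so ∠R ≈ 90.27°.

-0.005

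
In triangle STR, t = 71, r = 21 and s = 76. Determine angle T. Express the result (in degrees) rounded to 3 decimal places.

By the law of cosines, cos T = (r² + s² − t²) / (2·r·s) ≈ 0.36842, so ∠T ≈ 68.38°.

∠T ≈ 68.382°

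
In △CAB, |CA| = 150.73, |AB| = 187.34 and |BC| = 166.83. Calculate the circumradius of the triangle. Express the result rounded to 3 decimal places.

98.433

By the law of cosines, cos C = (|BC|² + |CA|² − |AB|²) / (2·|BC|·|CA|) ≈ 0.30731, so ∠C ≈ 72.10°.
Circumradius = |AB|/(2 sin C) ≈ 98.433.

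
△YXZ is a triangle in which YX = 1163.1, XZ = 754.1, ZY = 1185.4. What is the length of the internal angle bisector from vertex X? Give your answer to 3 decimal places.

By the law of cosines, cos X = (YX² + XZ² − ZY²) / (2·YX·XZ) ≈ 0.29432, so ∠X ≈ 72.88°.
The bisector from X has length 2·YX·XZ·cos(∠X/2)/(YX+XZ) ≈ 736.06.

t_X ≈ 736.062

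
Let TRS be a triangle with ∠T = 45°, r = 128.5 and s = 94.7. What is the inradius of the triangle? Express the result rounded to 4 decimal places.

By the law of cosines, t² = r² + s² − 2·r·s·cos T = 8270.8, so t ≈ 90.944.
Area = ½·r·s·sin T ≈ 4302.4.
Semiperimeter p = (90.944+128.5+94.7)/2 = 157.07.
Inradius = area/p = 4302.4/157.07 ≈ 27.391.

27.3911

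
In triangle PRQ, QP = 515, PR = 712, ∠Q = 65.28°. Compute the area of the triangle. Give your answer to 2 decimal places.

Law of sines: sin R = QP·sin Q/PR ≈ 0.65703.
Since PR ≥ QP, only the acute value applies: ∠R ≈ 41.07°.
Then ∠P = 180° − ∠Q − ∠R ≈ 73.65°.
Law of sines gives RQ = PR·sin P/sin Q ≈ 752.12.
Area = ½·PR·QP·sin P ≈ 1.7592e+05.

175922.23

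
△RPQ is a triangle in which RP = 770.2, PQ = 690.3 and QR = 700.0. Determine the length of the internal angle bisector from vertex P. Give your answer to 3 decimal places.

t_P ≈ 639.950

By the law of cosines, cos P = (RP² + PQ² − QR²) / (2·RP·PQ) ≈ 0.54519, so ∠P ≈ 56.96°.
The bisector from P has length 2·RP·PQ·cos(∠P/2)/(RP+PQ) ≈ 639.95.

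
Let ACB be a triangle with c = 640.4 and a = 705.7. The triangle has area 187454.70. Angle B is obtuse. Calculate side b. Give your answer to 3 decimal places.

From area = ½·a·c·sin B, we get sin B = 2·area/(a·c) ≈ 0.82957.
Taking the obtuse solution, ∠B ≈ 123.95°.
Law of cosines then gives b ≈ 1188.6.

1188.629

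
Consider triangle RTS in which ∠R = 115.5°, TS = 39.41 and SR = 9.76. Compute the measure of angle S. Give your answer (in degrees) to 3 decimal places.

51.584

Law of sines: sin T = SR·sin R/TS ≈ 0.22353.
Since TS ≥ SR, only the acute value applies: ∠T ≈ 12.92°.
Then ∠S = 180° − ∠R − ∠T ≈ 51.58°.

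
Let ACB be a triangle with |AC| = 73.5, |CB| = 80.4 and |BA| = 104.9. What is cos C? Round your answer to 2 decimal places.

By the law of cosines, cos C = (|AC|² + |CB|² − |BA|²) / (2·|AC|·|CB|) ≈ 0.07297, so ∠C ≈ 85.82°.

cos C ≈ 0.07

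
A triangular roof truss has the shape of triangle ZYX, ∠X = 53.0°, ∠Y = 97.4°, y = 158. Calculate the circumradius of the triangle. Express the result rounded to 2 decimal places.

The third angle is ∠Z = 180° − ∠Y − ∠X = 29.60°.
Law of sines: z = y·sin Z/sin Y ≈ 78.698.
Law of sines: x = y·sin X/sin Y ≈ 127.24.
Circumradius = y/(2 sin Y) ≈ 79.664.

79.66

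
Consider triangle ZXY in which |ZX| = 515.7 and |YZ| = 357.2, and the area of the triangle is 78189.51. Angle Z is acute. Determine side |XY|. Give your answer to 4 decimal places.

445.8993

From area = ½·|YZ|·|ZX|·sin Z, we get sin Z = 2·area/(|YZ|·|ZX|) ≈ 0.84893.
Taking the acute solution, ∠Z ≈ 58.10°.
Law of cosines then gives |XY| ≈ 445.9.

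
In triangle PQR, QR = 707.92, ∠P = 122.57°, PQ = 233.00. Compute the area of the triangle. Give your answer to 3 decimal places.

Law of sines: sin R = PQ·sin P/QR ≈ 0.27737.
Since QR ≥ PQ, only the acute value applies: ∠R ≈ 16.10°.
Then ∠Q = 180° − ∠P − ∠R ≈ 41.33°.
Law of sines gives RP = QR·sin Q/sin P ≈ 554.71.
Area = ½·QR·PQ·sin Q ≈ 54461.

area ≈ 54460.851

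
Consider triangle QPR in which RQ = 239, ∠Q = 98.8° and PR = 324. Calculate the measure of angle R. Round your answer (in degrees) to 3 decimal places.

Law of sines: sin P = RQ·sin Q/PR ≈ 0.72897.
Since PR ≥ RQ, only the acute value applies: ∠P ≈ 46.80°.
Then ∠R = 180° − ∠Q − ∠P ≈ 34.40°.

34.400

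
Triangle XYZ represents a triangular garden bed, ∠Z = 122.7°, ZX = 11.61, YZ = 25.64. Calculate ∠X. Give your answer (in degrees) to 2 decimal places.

By the law of cosines, XY² = YZ² + ZX² − 2·YZ·ZX·cos Z = 1113.8, so XY ≈ 33.374.
Law of cosines again: cos X = (ZX² + XY² − YZ²)/(2·ZX·XY) ≈ 0.76292, so ∠X ≈ 40.28°.

∠X ≈ 40.28°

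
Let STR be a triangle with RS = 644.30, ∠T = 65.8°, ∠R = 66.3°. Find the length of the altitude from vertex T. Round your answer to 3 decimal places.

479.912

The third angle is ∠S = 180° − ∠T − ∠R = 47.90°.
Law of sines: TR = RS·sin S/sin T ≈ 524.11.
Law of sines: ST = RS·sin R/sin T ≈ 646.8.
Area = ½·RS·TR·sin R ≈ 1.546e+05.
The altitude from T has length 2·area/RS ≈ 479.91.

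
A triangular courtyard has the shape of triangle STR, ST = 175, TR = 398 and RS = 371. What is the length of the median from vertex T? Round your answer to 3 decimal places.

245.162

Median from T: ½√(2·ST² + 2·TR² − RS²) ≈ 245.16.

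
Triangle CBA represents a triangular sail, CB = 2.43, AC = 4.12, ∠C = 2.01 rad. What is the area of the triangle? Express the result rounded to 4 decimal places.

area ≈ 4.5307

Area = ½·AC·CB·sin C ≈ 4.5307.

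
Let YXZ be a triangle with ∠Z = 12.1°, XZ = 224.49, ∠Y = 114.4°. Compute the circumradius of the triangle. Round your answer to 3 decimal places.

The third angle is ∠X = 180° − ∠Z − ∠Y = 53.50°.
Law of sines: ZY = XZ·sin X/sin Y ≈ 198.16.
Law of sines: YX = XZ·sin Z/sin Y ≈ 51.672.
Circumradius = XZ/(2 sin Y) ≈ 123.25.

R ≈ 123.254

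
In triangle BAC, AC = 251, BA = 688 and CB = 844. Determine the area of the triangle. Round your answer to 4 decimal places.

area ≈ 74293.2321

Semiperimeter s = (251 + 844 + 688)/2 = 891.5.
Heron's formula: area = √(891.5·640.5·47.5·203.5) ≈ 74293.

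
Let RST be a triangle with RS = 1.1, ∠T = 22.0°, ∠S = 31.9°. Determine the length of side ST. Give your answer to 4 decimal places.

The third angle is ∠R = 180° − ∠S − ∠T = 126.10°.
Law of sines: ST = RS·sin R/sin T ≈ 2.3726.

2.3726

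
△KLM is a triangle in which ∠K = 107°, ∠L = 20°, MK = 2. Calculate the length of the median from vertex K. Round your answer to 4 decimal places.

The third angle is ∠M = 180° − ∠K − ∠L = 53.00°.
Law of sines: LM = MK·sin K/sin L ≈ 5.5921.
Law of sines: KL = MK·sin M/sin L ≈ 4.6701.
Median from K: ½√(2·MK² + 2·KL² − LM²) ≈ 2.2555.

m_K ≈ 2.2555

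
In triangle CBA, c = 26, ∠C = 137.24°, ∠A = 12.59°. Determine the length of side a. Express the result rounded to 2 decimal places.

8.35

The third angle is ∠B = 180° − ∠A − ∠C = 30.17°.
Law of sines: a = c·sin A/sin C ≈ 8.3474.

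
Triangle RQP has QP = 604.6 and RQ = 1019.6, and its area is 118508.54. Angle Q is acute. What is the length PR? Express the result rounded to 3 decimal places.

From area = ½·RQ·QP·sin Q, we get sin Q = 2·area/(RQ·QP) ≈ 0.38449.
Taking the acute solution, ∠Q ≈ 22.61°.
Law of cosines then gives PR ≈ 516.72.

516.718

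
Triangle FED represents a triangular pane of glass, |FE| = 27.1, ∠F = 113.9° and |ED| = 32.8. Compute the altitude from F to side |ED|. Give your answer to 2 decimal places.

7.94

Law of sines: sin D = |FE|·sin F/|ED| ≈ 0.75537.
Since |ED| ≥ |FE|, only the acute value applies: ∠D ≈ 49.06°.
Then ∠E = 180° − ∠F − ∠D ≈ 17.04°.
Law of sines gives |DF| = |ED|·sin E/sin F ≈ 10.514.
Area = ½·|ED|·|FE|·sin E ≈ 130.25.
The altitude from F has length 2·area/|ED| ≈ 7.9422.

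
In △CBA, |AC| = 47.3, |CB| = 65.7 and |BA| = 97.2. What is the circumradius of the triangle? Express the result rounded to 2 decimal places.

By the law of cosines, cos C = (|AC|² + |CB|² − |BA|²) / (2·|AC|·|CB|) ≈ -0.46564, so ∠C ≈ 2.055 rad.
Circumradius = |BA|/(2 sin C) ≈ 54.917.

R ≈ 54.92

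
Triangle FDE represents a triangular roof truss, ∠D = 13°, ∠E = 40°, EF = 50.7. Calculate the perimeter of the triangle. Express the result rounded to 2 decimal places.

The third angle is ∠F = 180° − ∠D − ∠E = 127.00°.
Law of sines: DE = EF·sin F/sin D ≈ 180.
Law of sines: FD = EF·sin E/sin D ≈ 144.87.
Semiperimeter s = (180+50.7+144.87)/2 = 187.79.
Perimeter = 180 + 50.7 + 144.87 = 375.57.

perimeter ≈ 375.57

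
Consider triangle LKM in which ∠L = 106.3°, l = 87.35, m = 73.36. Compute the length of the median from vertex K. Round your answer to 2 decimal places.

79.15

Law of sines: sin M = m·sin L/l ≈ 0.80608.
Since l ≥ m, only the acute value applies: ∠M ≈ 53.71°.
Then ∠K = 180° − ∠L − ∠M ≈ 19.99°.
Law of sines gives k = l·sin K/sin L ≈ 31.104.
Median from K: ½√(2·m² + 2·l² − k²) ≈ 79.145.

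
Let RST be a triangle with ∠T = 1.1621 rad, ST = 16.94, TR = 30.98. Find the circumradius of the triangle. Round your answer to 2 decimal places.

15.69

By the law of cosines, RS² = ST² + TR² − 2·ST·TR·cos T = 829.6, so RS ≈ 28.803.
Area = ½·ST·TR·sin T ≈ 240.79.
Circumradius = RS/(2 sin T) ≈ 15.694.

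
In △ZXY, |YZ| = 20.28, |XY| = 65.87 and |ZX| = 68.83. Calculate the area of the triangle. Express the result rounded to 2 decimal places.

area ≈ 667.91

Semiperimeter s = (65.87 + 20.28 + 68.83)/2 = 77.49.
Heron's formula: area = √(77.49·11.62·57.21·8.66) ≈ 667.91.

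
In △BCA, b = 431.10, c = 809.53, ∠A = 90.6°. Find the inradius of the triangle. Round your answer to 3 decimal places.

By the law of cosines, a² = b² + c² − 2·b·c·cos A = 8.485e+05, so a ≈ 921.14.
Area = ½·b·c·sin A ≈ 1.7448e+05.
Semiperimeter s = (431.1+809.53+921.14)/2 = 1080.9.
Inradius = area/s = 1.7448e+05/1080.9 ≈ 161.43.

r ≈ 161.428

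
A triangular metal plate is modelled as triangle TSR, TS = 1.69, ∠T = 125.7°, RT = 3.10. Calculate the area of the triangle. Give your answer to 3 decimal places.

Area = ½·RT·TS·sin T ≈ 2.1273.

2.127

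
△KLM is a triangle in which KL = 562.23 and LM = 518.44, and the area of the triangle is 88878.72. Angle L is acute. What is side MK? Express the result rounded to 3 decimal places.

From area = ½·KL·LM·sin L, we get sin L = 2·area/(KL·LM) ≈ 0.60984.
Taking the acute solution, ∠L ≈ 37.58°.
Law of cosines then gives MK ≈ 350.53.

350.525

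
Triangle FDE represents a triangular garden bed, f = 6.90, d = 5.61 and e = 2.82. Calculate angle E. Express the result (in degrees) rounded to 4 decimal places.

23.2524

By the law of cosines, cos E = (f² + d² − e²) / (2·f·d) ≈ 0.91877, so ∠E ≈ 23.25°.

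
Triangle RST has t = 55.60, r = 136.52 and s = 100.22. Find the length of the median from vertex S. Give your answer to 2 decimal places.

Median from S: ½√(2·t² + 2·r² − s²) ≈ 91.398.

m_S ≈ 91.40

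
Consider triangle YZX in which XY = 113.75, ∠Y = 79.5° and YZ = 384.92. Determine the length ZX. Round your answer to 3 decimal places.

380.978

By the law of cosines, ZX² = XY² + YZ² − 2·XY·YZ·cos Y = 1.4514e+05, so ZX ≈ 380.98.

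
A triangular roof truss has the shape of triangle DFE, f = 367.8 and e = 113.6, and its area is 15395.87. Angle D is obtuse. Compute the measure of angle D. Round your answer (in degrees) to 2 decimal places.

∠D ≈ 132.53°

From area = ½·f·e·sin D, we get sin D = 2·area/(f·e) ≈ 0.73696.
Taking the obtuse solution, ∠D ≈ 132.53°.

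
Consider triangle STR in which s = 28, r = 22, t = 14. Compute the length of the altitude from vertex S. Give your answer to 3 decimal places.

Semiperimeter p = (28 + 14 + 22)/2 = 32.
Heron's formula: area = √(32·4·18·10) ≈ 151.79.
The altitude from S has length 2·area/s ≈ 10.842.

10.842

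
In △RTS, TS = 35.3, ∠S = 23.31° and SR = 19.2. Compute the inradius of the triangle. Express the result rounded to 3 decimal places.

r ≈ 3.637

By the law of cosines, RT² = TS² + SR² − 2·TS·SR·cos S = 369.85, so RT ≈ 19.232.
Area = ½·TS·SR·sin S ≈ 134.1.
Semiperimeter s = (35.3+19.2+19.232)/2 = 36.866.
Inradius = area/s = 134.1/36.866 ≈ 3.6374.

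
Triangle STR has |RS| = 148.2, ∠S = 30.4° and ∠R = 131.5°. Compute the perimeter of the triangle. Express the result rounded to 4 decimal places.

746.8596

The third angle is ∠T = 180° − ∠R − ∠S = 18.10°.
Law of sines: |TR| = |RS|·sin S/sin T ≈ 241.39.
Law of sines: |ST| = |RS|·sin R/sin T ≈ 357.27.
Semiperimeter s = (241.39+148.2+357.27)/2 = 373.43.
Perimeter = 241.39 + 148.2 + 357.27 = 746.86.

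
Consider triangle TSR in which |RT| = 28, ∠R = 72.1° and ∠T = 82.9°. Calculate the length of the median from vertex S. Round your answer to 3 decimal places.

The third angle is ∠S = 180° − ∠R − ∠T = 25.00°.
Law of sines: |SR| = |RT|·sin T/sin S ≈ 65.746.
Law of sines: |TS| = |RT|·sin R/sin S ≈ 63.047.
Median from S: ½√(2·|TS|² + 2·|SR|² − |RT|²) ≈ 62.87.

m_S ≈ 62.870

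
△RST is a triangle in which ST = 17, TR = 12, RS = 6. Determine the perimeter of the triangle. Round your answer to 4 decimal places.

Perimeter = 17 + 12 + 6 = 35.

perimeter ≈ 35.0000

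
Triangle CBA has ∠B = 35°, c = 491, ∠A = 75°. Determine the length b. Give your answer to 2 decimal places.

299.70

The third angle is ∠C = 180° − ∠B − ∠A = 70.00°.
Law of sines: b = c·sin B/sin C ≈ 299.7.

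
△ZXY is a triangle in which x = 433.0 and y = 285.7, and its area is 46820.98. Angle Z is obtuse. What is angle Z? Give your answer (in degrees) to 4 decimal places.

From area = ½·x·y·sin Z, we get sin Z = 2·area/(x·y) ≈ 0.75696.
Taking the obtuse solution, ∠Z ≈ 130.80°.

∠Z ≈ 130.8032°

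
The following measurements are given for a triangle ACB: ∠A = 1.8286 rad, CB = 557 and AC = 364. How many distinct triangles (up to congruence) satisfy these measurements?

AC·sin A = 364·sin(1.8286 rad) ≈ 352.
Since ∠A is not acute, a triangle exists only if CB > AC; here CB > AC, so there is exactly one triangle.

1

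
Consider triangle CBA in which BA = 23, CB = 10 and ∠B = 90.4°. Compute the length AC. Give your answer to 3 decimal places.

By the law of cosines, AC² = CB² + BA² − 2·CB·BA·cos B = 632.21, so AC ≈ 25.144.

25.144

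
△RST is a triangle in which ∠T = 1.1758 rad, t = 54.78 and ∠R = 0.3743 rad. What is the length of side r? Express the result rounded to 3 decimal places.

The third angle is ∠S = π − ∠T − ∠R = 1.5915 rad.
Law of sines: r = t·sin R/sin T ≈ 21.7.

21.700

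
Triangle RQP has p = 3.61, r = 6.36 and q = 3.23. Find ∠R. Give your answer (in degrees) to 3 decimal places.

136.745

By the law of cosines, cos R = (q² + p² − r²) / (2·q·p) ≈ -0.72831, so ∠R ≈ 136.74°.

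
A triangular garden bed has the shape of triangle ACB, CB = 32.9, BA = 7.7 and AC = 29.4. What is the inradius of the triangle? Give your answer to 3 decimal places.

Semiperimeter s = (32.9 + 7.7 + 29.4)/2 = 35.
Heron's formula: area = √(35·2.1·27.3·5.6) ≈ 106.
Inradius = area/s = 106/35 ≈ 3.0287.

3.029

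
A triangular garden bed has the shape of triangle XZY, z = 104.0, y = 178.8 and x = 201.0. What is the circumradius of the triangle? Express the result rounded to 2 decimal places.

By the law of cosines, cos X = (z² + y² − x²) / (2·z·y) ≈ 0.06411, so ∠X ≈ 86.32°.
Circumradius = x/(2 sin X) ≈ 100.71.

R ≈ 100.71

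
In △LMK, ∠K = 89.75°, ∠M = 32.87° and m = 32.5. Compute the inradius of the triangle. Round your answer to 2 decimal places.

11.48

The third angle is ∠L = 180° − ∠M − ∠K = 57.38°.
Law of sines: l = m·sin L/sin M ≈ 50.436.
Law of sines: k = m·sin K/sin M ≈ 59.881.
Area = ½·m·l·sin K ≈ 819.58.
Semiperimeter s = (50.436+32.5+59.881)/2 = 71.409.
Inradius = area/s = 819.58/71.409 ≈ 11.477.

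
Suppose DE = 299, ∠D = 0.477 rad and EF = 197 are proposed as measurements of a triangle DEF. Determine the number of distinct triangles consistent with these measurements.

DE·sin D = 299·sin(0.477 rad) ≈ 137.3.
Since DE sin D < EF < DE (137.3 < 197 < 299), two triangles exist.

2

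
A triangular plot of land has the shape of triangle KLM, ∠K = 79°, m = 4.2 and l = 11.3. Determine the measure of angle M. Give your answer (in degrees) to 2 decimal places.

By the law of cosines, k² = l² + m² − 2·l·m·cos K = 127.22, so k ≈ 11.279.
Law of cosines again: cos M = (k² + l² − m²)/(2·k·l) ≈ 0.93080, so ∠M ≈ 21.44°.

21.44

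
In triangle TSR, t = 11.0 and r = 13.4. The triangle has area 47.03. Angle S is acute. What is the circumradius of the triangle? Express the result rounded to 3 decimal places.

From area = ½·r·t·sin S, we get sin S = 2·area/(r·t) ≈ 0.63813.
Taking the acute solution, ∠S ≈ 39.65°.
Law of cosines then gives s ≈ 8.5781.
Circumradius = s/(2 sin S) ≈ 6.7213.

6.721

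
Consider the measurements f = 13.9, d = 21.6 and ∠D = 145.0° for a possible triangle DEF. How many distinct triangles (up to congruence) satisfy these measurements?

1

f·sin D = 13.9·sin(145.0°) ≈ 7.973.
Since ∠D is not acute, a triangle exists only if d > f; here d > f, so there is exactly one triangle.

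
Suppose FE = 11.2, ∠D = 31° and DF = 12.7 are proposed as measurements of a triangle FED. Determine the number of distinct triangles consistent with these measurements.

2

DF·sin D = 12.7·sin(31°) ≈ 6.541.
Since DF sin D < FE < DF (6.541 < 11.2 < 12.7), two triangles exist.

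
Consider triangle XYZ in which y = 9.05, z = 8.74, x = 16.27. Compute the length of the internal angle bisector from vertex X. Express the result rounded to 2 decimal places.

By the law of cosines, cos X = (y² + z² − x²) / (2·y·z) ≈ -0.67274, so ∠X ≈ 132.28°.
The bisector from X has length 2·y·z·cos(∠X/2)/(y+z) ≈ 3.5971.

3.60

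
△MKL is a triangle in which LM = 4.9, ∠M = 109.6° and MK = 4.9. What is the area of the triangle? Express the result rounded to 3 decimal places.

Area = ½·LM·MK·sin M ≈ 11.309.

area ≈ 11.309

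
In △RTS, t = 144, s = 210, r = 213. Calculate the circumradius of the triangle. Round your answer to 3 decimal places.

By the law of cosines, cos R = (t² + s² − r²) / (2·t·s) ≈ 0.32187, so ∠R ≈ 71.22°.
Circumradius = r/(2 sin R) ≈ 112.49.

112.486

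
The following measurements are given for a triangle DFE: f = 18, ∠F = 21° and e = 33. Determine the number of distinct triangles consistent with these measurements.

2

e·sin F = 33·sin(21°) ≈ 11.83.
Since e sin F < f < e (11.83 < 18 < 33), two triangles exist.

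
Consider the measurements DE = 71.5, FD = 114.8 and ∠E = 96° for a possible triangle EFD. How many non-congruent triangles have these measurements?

DE·sin E = 71.5·sin(96°) ≈ 71.11.
Since ∠E is not acute, a triangle exists only if FD > DE; here FD > DE, so there is exactly one triangle.

1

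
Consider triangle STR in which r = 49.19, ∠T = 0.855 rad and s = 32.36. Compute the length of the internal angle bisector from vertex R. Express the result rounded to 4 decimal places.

t_R ≈ 24.4753

By the law of cosines, t² = r² + s² − 2·r·s·cos T = 1377.7, so t ≈ 37.117.
Law of cosines again: cos R = (s² + t² − r²)/(2·s·t) ≈ 0.00217, so ∠R ≈ 1.569 rad.
The bisector from R has length 2·s·t·cos(∠R/2)/(s+t) ≈ 24.475.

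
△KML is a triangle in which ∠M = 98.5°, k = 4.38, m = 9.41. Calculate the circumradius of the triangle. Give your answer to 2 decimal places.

Law of sines: sin K = k·sin M/m ≈ 0.46035.
Since m ≥ k, only the acute value applies: ∠K ≈ 27.41°.
Then ∠L = 180° − ∠M − ∠K ≈ 54.09°.
Law of sines gives l = m·sin L/sin M ≈ 7.7062.
Circumradius = m/(2 sin M) ≈ 4.7573.

R ≈ 4.76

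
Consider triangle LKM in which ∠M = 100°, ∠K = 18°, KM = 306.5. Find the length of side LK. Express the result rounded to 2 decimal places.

341.86

The third angle is ∠L = 180° − ∠K − ∠M = 62.00°.
Law of sines: LK = KM·sin M/sin L ≈ 341.86.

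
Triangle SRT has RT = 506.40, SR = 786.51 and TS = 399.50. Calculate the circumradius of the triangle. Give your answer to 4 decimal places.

By the law of cosines, cos S = (TS² + SR² − RT²) / (2·TS·SR) ≈ 0.83027, so ∠S ≈ 33.87°.
Circumradius = RT/(2 sin S) ≈ 454.28.

454.2790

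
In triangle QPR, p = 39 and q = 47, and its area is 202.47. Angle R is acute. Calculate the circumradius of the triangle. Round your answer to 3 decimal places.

From area = ½·q·p·sin R, we get sin R = 2·area/(q·p) ≈ 0.22092.
Taking the acute solution, ∠R ≈ 12.76°.
Law of cosines then gives r ≈ 12.433.
Circumradius = r/(2 sin R) ≈ 28.139.

28.139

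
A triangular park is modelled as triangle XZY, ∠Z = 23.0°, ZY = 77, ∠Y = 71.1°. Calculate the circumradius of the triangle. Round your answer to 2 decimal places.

R ≈ 38.60

The third angle is ∠X = 180° − ∠Z − ∠Y = 85.90°.
Law of sines: YX = ZY·sin Z/sin X ≈ 30.163.
Law of sines: XZ = ZY·sin Y/sin X ≈ 73.035.
Circumradius = ZY/(2 sin X) ≈ 38.599.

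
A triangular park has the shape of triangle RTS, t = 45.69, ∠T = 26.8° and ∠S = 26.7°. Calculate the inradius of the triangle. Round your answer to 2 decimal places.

The third angle is ∠R = 180° − ∠T − ∠S = 126.50°.
Law of sines: r = t·sin R/sin T ≈ 81.459.
Law of sines: s = t·sin S/sin T ≈ 45.532.
Area = ½·t·r·sin S ≈ 836.16.
Semiperimeter p = (81.459+45.69+45.532)/2 = 86.341.
Inradius = area/p = 836.16/86.341 ≈ 9.6844.

9.68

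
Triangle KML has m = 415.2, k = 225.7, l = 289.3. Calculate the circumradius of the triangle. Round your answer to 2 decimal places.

By the law of cosines, cos K = (m² + l² − k²) / (2·m·l) ≈ 0.85394, so ∠K ≈ 31.36°.
Circumradius = k/(2 sin K) ≈ 216.86.

216.86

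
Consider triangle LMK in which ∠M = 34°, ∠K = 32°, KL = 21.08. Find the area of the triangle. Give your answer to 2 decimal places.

The third angle is ∠L = 180° − ∠M − ∠K = 114.00°.
Law of sines: MK = KL·sin L/sin M ≈ 34.438.
Law of sines: LM = KL·sin K/sin M ≈ 19.976.
Area = ½·KL·MK·sin K ≈ 192.35.

192.35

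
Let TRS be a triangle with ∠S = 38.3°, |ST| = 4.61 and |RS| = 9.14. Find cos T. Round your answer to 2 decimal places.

cos T ≈ -0.41

By the law of cosines, |TR|² = |RS|² + |ST|² − 2·|RS|·|ST|·cos S = 38.658, so |TR| ≈ 6.2176.
Law of cosines again: cos T = (|ST|² + |TR|² − |RS|²)/(2·|ST|·|TR|) ≈ -0.41220, so ∠T ≈ 114.34°.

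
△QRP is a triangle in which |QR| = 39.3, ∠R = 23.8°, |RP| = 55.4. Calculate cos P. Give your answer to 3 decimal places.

By the law of cosines, |PQ|² = |QR|² + |RP|² − 2·|QR|·|RP|·cos R = 629.51, so |PQ| ≈ 25.09.
Law of cosines again: cos P = (|RP|² + |PQ|² − |QR|²)/(2·|RP|·|PQ|) ≈ 0.77489, so ∠P ≈ 39.20°.

0.775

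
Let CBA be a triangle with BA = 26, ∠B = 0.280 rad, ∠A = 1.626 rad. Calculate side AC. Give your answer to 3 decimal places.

The third angle is ∠C = π − ∠B − ∠A = 1.236 rad.
Law of sines: AC = BA·sin B/sin C ≈ 7.6087.

7.609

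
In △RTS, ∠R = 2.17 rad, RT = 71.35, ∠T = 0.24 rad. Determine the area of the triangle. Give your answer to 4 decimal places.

The third angle is ∠S = π − ∠R − ∠T = 0.732 rad.
Law of sines: TS = RT·sin R/sin S ≈ 88.196.
Law of sines: SR = RT·sin T/sin S ≈ 25.387.
Area = ½·RT·TS·sin T ≈ 747.9.

747.9048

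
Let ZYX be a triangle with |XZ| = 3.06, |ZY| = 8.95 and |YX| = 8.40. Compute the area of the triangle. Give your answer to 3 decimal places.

area ≈ 12.852

Semiperimeter s = (8.4 + 3.06 + 8.95)/2 = 10.205.
Heron's formula: area = √(10.205·1.805·7.145·1.255) ≈ 12.852.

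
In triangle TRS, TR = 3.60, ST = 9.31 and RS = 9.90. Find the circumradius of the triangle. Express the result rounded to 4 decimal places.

4.9515

By the law of cosines, cos T = (ST² + TR² − RS²) / (2·ST·TR) ≈ 0.02426, so ∠T ≈ 88.61°.
Circumradius = RS/(2 sin T) ≈ 4.9515.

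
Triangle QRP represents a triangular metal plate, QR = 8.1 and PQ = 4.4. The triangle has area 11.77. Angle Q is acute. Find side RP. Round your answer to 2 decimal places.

From area = ½·PQ·QR·sin Q, we get sin Q = 2·area/(PQ·QR) ≈ 0.66049.
Taking the acute solution, ∠Q ≈ 41.34°.
Law of cosines then gives RP ≈ 5.6081.

5.61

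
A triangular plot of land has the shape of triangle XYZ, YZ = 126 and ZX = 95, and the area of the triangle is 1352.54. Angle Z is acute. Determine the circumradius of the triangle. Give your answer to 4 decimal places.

From area = ½·YZ·ZX·sin Z, we get sin Z = 2·area/(YZ·ZX) ≈ 0.22599.
Taking the acute solution, ∠Z ≈ 13.06°.
Law of cosines then gives XY ≈ 39.753.
Circumradius = XY/(2 sin Z) ≈ 87.954.

R ≈ 87.9544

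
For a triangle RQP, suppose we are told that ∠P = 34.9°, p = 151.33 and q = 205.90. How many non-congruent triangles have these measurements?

q·sin P = 205.90·sin(34.9°) ≈ 117.8.
Since q sin P < p < q (117.8 < 151.33 < 205.90), two triangles exist.

2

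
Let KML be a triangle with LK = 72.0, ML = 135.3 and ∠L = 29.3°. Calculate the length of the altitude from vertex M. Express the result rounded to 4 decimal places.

h_M ≈ 66.2134

By the law of cosines, KM² = ML² + LK² − 2·ML·LK·cos L = 6499.4, so KM ≈ 80.619.
Area = ½·ML·LK·sin L ≈ 2383.7.
The altitude from M has length 2·area/LK ≈ 66.213.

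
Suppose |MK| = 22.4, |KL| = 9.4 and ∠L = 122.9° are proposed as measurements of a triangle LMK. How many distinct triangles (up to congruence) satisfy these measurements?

|KL|·sin L = 9.4·sin(122.9°) ≈ 7.892.
Since ∠L is not acute, a triangle exists only if |MK| > |KL|; here |MK| > |KL|, so there is exactly one triangle.

1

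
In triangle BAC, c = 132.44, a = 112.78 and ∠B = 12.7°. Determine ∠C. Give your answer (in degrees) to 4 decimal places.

∠C ≈ 119.4202°

By the law of cosines, b² = a² + c² − 2·a·c·cos B = 1117.4, so b ≈ 33.427.
Law of cosines again: cos C = (b² + a² − c²)/(2·b·a) ≈ -0.49121, so ∠C ≈ 119.42°.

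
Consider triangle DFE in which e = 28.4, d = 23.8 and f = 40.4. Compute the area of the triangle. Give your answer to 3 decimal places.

Semiperimeter s = (23.8 + 40.4 + 28.4)/2 = 46.3.
Heron's formula: area = √(46.3·22.5·5.9·17.9) ≈ 331.69.

area ≈ 331.691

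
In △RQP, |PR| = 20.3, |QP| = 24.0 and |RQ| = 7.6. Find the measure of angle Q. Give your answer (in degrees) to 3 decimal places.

By the law of cosines, cos Q = (|RQ|² + |QP|² − |PR|²) / (2·|RQ|·|QP|) ≈ 0.60765, so ∠Q ≈ 52.58°.

52.580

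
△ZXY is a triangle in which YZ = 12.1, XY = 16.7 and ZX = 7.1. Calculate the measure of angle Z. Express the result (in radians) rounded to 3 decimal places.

∠Z ≈ 2.069 rad

By the law of cosines, cos Z = (YZ² + ZX² − XY²) / (2·YZ·ZX) ≈ -0.47765, so ∠Z ≈ 2.069 rad.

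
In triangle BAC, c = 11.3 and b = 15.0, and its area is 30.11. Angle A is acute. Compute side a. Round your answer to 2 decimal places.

From area = ½·c·b·sin A, we get sin A = 2·area/(c·b) ≈ 0.35528.
Taking the acute solution, ∠A ≈ 0.3632 rad.
Law of cosines then gives a ≈ 5.9838.

5.98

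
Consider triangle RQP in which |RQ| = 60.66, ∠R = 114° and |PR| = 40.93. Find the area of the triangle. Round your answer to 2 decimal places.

area ≈ 1134.08

Area = ½·|PR|·|RQ|·sin R ≈ 1134.1.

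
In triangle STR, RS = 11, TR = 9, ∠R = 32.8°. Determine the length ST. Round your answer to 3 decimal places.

By the law of cosines, ST² = TR² + RS² − 2·TR·RS·cos R = 35.568, so ST ≈ 5.9639.

5.964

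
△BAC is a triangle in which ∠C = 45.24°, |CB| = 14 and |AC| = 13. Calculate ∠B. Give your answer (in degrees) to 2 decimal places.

∠B ≈ 62.30°

By the law of cosines, |BA|² = |AC|² + |CB|² − 2·|AC|·|CB|·cos C = 108.69, so |BA| ≈ 10.426.
Law of cosines again: cos B = (|CB|² + |BA|² − |AC|²)/(2·|CB|·|BA|) ≈ 0.46484, so ∠B ≈ 62.30°.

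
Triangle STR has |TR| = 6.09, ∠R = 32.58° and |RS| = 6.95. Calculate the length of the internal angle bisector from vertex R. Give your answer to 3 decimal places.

By the law of cosines, |ST|² = |TR|² + |RS|² − 2·|TR|·|RS|·cos R = 14.06, so |ST| ≈ 3.7497.
The bisector from R has length 2·|TR|·|RS|·cos(∠R/2)/(|TR|+|RS|) ≈ 6.231.

6.231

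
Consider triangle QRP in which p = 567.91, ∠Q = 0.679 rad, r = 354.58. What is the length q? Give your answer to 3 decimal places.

367.201

By the law of cosines, q² = r² + p² − 2·r·p·cos Q = 1.3484e+05, so q ≈ 367.2.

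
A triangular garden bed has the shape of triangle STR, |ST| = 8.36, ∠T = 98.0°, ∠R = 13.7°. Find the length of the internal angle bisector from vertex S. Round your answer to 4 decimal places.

t_S ≈ 11.1664

The third angle is ∠S = 180° − ∠T − ∠R = 68.30°.
Law of sines: |TR| = |ST|·sin S/sin R ≈ 32.797.
Law of sines: |RS| = |ST|·sin T/sin R ≈ 34.955.
The bisector from S has length 2·|RS|·|ST|·cos(∠S/2)/(|RS|+|ST|) ≈ 11.166.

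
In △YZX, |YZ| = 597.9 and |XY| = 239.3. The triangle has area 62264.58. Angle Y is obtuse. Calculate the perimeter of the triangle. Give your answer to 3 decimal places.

From area = ½·|XY|·|YZ|·sin Y, we get sin Y = 2·area/(|XY|·|YZ|) ≈ 0.87036.
Taking the obtuse solution, ∠Y ≈ 119.50°.
Law of cosines then gives |ZX| ≈ 745.42.
Perimeter = 745.42 + 239.3 + 597.9 = 1582.6.

1582.623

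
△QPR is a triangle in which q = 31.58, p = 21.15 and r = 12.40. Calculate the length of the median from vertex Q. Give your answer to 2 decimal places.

Median from Q: ½√(2·p² + 2·r² − q²) ≈ 7.1566.

m_Q ≈ 7.16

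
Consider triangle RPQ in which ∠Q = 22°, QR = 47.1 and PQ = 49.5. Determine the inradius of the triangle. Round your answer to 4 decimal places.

7.5826

By the law of cosines, RP² = PQ² + QR² − 2·PQ·QR·cos Q = 345.29, so RP ≈ 18.582.
Area = ½·PQ·QR·sin Q ≈ 436.69.
Semiperimeter s = (49.5+47.1+18.582)/2 = 57.591.
Inradius = area/s = 436.69/57.591 ≈ 7.5826.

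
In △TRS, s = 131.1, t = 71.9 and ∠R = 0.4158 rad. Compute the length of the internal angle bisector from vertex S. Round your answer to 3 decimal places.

29.042

By the law of cosines, r² = s² + t² − 2·s·t·cos R = 5111, so r ≈ 71.491.
Law of cosines again: cos S = (t² + r² − s²)/(2·t·r) ≈ -0.67182, so ∠S ≈ 2.3075 rad.
The bisector from S has length 2·t·r·cos(∠S/2)/(t+r) ≈ 29.042.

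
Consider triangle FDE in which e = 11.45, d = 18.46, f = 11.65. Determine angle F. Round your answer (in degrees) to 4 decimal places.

By the law of cosines, cos F = (d² + e² − f²) / (2·d·e) ≈ 0.79518, so ∠F ≈ 37.33°.

∠F ≈ 37.3273°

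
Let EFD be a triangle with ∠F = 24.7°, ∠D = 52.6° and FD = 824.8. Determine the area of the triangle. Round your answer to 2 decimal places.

The third angle is ∠E = 180° − ∠F − ∠D = 102.70°.
Law of sines: DE = FD·sin F/sin E ≈ 353.3.
Law of sines: EF = FD·sin D/sin E ≈ 671.67.
Area = ½·FD·DE·sin D ≈ 1.1575e+05.

115747.08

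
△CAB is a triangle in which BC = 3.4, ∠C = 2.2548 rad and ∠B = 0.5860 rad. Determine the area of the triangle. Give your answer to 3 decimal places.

area ≈ 8.362

The third angle is ∠A = π − ∠B − ∠C = 0.3008 rad.
Law of sines: AB = BC·sin C/sin A ≈ 8.8943.
Law of sines: CA = BC·sin B/sin A ≈ 6.3465.
Area = ½·BC·AB·sin B ≈ 8.362.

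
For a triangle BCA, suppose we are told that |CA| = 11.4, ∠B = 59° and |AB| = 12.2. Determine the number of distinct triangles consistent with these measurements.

2

|AB|·sin B = 12.2·sin(59°) ≈ 10.46.
Since |AB| sin B < |CA| < |AB| (10.46 < 11.4 < 12.2), two triangles exist.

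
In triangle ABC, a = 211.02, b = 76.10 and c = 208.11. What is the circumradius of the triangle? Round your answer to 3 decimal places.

By the law of cosines, cos A = (b² + c² − a²) / (2·b·c) ≈ 0.14433, so ∠A ≈ 81.70°.
Circumradius = a/(2 sin A) ≈ 106.63.

R ≈ 106.626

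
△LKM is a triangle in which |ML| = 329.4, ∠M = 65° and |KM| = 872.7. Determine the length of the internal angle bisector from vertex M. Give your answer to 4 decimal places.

t_M ≈ 403.3733

By the law of cosines, |LK|² = |KM|² + |ML|² − 2·|KM|·|ML|·cos M = 6.2713e+05, so |LK| ≈ 791.92.
The bisector from M has length 2·|KM|·|ML|·cos(∠M/2)/(|KM|+|ML|) ≈ 403.37.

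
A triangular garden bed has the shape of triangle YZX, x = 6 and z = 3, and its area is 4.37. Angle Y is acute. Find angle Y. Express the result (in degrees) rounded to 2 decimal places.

From area = ½·z·x·sin Y, we get sin Y = 2·area/(z·x) ≈ 0.48556.
Taking the acute solution, ∠Y ≈ 29.05°.

∠Y ≈ 29.05°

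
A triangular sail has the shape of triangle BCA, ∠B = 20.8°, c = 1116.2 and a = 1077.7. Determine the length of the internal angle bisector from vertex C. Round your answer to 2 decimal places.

By the law of cosines, b² = c² + a² − 2·c·a·cos B = 1.5828e+05, so b ≈ 397.85.
Law of cosines again: cos C = (a² + b² − c²)/(2·a·b) ≈ 0.08608, so ∠C ≈ 85.06°.
The bisector from C has length 2·a·b·cos(∠C/2)/(a+b) ≈ 428.26.

t_C ≈ 428.26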